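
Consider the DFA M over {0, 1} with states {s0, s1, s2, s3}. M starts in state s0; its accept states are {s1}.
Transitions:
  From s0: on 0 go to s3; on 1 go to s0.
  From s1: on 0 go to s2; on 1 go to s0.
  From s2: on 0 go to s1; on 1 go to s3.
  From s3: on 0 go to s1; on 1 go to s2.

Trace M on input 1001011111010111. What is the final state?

s2

s0 --1--> s0
s0 --0--> s3
s3 --0--> s1
s1 --1--> s0
s0 --0--> s3
s3 --1--> s2
s2 --1--> s3
s3 --1--> s2
s2 --1--> s3
s3 --1--> s2
s2 --0--> s1
s1 --1--> s0
s0 --0--> s3
s3 --1--> s2
s2 --1--> s3
s3 --1--> s2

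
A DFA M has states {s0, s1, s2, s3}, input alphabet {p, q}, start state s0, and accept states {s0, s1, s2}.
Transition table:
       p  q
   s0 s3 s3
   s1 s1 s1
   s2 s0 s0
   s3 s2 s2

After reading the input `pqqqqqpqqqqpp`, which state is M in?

s3

s0 --p--> s3
s3 --q--> s2
s2 --q--> s0
s0 --q--> s3
s3 --q--> s2
s2 --q--> s0
s0 --p--> s3
s3 --q--> s2
s2 --q--> s0
s0 --q--> s3
s3 --q--> s2
s2 --p--> s0
s0 --p--> s3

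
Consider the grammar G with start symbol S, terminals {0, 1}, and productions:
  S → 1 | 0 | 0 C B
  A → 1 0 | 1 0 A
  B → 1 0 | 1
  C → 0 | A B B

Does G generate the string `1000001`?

no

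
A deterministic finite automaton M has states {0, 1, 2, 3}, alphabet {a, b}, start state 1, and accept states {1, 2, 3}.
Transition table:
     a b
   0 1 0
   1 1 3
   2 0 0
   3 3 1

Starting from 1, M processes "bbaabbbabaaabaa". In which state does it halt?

1 --b--> 3
3 --b--> 1
1 --a--> 1
1 --a--> 1
1 --b--> 3
3 --b--> 1
1 --b--> 3
3 --a--> 3
3 --b--> 1
1 --a--> 1
1 --a--> 1
1 --a--> 1
1 --b--> 3
3 --a--> 3
3 --a--> 3

3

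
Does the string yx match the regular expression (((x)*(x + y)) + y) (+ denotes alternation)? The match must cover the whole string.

no

Neither ((x)*(x+y)) nor y matches yx.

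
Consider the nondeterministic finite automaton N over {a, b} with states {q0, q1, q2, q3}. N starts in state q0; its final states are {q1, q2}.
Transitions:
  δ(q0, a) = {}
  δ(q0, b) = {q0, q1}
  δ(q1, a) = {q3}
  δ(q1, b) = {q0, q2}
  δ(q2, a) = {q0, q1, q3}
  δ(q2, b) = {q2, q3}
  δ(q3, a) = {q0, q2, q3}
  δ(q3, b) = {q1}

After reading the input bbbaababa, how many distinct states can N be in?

Start: {q0}
read b: {q0, q1}
read b: {q0, q1, q2}
read b: {q0, q1, q2, q3}
read a: {q0, q1, q2, q3}
read a: {q0, q1, q2, q3}
read b: {q0, q1, q2, q3}
read a: {q0, q1, q2, q3}
read b: {q0, q1, q2, q3}
read a: {q0, q1, q2, q3}
Final reachable set {q0, q1, q2, q3} has 4 states.

4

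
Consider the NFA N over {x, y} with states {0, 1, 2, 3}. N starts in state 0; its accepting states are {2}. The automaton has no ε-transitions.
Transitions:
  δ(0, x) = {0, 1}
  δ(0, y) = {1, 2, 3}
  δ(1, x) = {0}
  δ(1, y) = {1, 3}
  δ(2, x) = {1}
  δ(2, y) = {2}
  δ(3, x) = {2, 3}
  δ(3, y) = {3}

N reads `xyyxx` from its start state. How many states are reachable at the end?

Start: {0}
read x: {0, 1}
read y: {1, 2, 3}
read y: {1, 2, 3}
read x: {0, 1, 2, 3}
read x: {0, 1, 2, 3}
Final reachable set {0, 1, 2, 3} has 4 states.

4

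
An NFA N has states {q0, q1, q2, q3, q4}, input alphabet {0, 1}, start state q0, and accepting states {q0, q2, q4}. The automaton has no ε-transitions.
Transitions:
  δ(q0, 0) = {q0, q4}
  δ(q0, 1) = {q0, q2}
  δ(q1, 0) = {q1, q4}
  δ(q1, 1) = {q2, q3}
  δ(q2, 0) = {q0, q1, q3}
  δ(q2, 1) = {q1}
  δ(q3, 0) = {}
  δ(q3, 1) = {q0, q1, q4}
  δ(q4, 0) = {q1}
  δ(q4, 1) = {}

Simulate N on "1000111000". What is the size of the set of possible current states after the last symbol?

3

Start: {q0}
read 1: {q0, q2}
read 0: {q0, q1, q3, q4}
read 0: {q0, q1, q4}
read 0: {q0, q1, q4}
read 1: {q0, q2, q3}
read 1: {q0, q1, q2, q4}
read 1: {q0, q1, q2, q3}
read 0: {q0, q1, q3, q4}
read 0: {q0, q1, q4}
read 0: {q0, q1, q4}
Final reachable set {q0, q1, q4} has 3 states.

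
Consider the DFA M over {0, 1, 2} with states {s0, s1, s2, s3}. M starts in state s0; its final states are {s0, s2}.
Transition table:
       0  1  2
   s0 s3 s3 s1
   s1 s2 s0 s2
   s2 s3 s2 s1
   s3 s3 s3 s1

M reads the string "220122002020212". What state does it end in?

s1

s0 --2--> s1
s1 --2--> s2
s2 --0--> s3
s3 --1--> s3
s3 --2--> s1
s1 --2--> s2
s2 --0--> s3
s3 --0--> s3
s3 --2--> s1
s1 --0--> s2
s2 --2--> s1
s1 --0--> s2
s2 --2--> s1
s1 --1--> s0
s0 --2--> s1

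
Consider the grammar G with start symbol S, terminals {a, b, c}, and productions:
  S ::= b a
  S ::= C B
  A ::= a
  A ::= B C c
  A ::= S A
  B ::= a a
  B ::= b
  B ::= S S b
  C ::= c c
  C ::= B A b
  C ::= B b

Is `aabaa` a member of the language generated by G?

S ⇒ CB ⇒ BbB ⇒ aabB ⇒ aabaa

yes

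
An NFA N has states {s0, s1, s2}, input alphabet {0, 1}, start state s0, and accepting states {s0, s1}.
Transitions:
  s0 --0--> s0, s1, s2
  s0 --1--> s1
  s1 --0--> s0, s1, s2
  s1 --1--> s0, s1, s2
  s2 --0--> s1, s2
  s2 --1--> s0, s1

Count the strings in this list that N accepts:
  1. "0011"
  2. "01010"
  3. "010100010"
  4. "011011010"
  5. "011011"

5

"0011": accepted
"01010": accepted
"010100010": accepted
"011011010": accepted
"011011": accepted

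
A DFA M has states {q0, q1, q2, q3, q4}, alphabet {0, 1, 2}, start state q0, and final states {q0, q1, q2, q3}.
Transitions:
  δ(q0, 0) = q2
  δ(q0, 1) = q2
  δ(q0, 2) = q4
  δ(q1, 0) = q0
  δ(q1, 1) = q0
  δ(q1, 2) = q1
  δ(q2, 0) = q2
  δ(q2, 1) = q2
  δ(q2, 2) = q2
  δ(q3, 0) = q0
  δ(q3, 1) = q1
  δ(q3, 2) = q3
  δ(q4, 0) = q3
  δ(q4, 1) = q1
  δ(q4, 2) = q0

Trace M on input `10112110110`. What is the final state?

q2

q0 --1--> q2
q2 --0--> q2
q2 --1--> q2
q2 --1--> q2
q2 --2--> q2
q2 --1--> q2
q2 --1--> q2
q2 --0--> q2
q2 --1--> q2
q2 --1--> q2
q2 --0--> q2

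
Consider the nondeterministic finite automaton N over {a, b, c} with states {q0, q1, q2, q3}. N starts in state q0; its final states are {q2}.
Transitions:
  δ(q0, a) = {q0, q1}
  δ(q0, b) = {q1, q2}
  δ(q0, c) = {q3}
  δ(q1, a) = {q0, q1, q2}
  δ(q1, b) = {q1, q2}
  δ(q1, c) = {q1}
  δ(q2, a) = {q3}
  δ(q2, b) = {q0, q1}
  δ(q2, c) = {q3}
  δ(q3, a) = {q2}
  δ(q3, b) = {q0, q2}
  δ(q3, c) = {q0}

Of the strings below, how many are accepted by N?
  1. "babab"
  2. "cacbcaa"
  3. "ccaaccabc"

1

"babab": accepted
"cacbcaa": rejected
"ccaaccabc": rejected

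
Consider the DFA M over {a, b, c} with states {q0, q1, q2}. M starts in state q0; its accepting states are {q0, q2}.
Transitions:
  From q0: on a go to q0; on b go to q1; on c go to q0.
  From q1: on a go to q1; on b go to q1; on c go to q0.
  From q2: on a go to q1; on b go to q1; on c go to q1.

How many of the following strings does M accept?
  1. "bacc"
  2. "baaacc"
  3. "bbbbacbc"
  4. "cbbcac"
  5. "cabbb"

"bacc": accepted
"baaacc": accepted
"bbbbacbc": accepted
"cbbcac": accepted
"cabbb": rejected

4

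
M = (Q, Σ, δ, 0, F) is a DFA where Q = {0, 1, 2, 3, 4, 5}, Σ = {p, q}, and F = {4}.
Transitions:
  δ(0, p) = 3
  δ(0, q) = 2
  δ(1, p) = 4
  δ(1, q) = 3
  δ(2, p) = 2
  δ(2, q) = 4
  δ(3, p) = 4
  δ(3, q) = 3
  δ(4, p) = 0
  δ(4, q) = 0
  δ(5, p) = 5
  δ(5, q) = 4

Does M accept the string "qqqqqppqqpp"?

0 --q--> 2
2 --q--> 4
4 --q--> 0
0 --q--> 2
2 --q--> 4
4 --p--> 0
0 --p--> 3
3 --q--> 3
3 --q--> 3
3 --p--> 4
4 --p--> 0
End in state 0, which is not an accepting state.

rejected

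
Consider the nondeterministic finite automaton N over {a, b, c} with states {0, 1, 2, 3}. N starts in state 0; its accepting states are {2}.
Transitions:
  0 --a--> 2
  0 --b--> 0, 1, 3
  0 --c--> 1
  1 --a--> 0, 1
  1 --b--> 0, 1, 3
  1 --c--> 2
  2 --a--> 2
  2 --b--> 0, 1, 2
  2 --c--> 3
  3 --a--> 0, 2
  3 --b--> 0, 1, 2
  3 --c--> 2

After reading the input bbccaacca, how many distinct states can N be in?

Start: {0}
read b: {0, 1, 3}
read b: {0, 1, 2, 3}
read c: {1, 2, 3}
read c: {2, 3}
read a: {0, 2}
read a: {2}
read c: {3}
read c: {2}
read a: {2}
Final reachable set {2} has 1 state.

1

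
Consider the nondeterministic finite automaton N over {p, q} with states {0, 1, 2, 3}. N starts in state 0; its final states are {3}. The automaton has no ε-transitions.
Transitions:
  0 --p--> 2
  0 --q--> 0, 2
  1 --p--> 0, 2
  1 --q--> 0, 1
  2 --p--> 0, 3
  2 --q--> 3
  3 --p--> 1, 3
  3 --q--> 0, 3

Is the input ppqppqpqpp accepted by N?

accepted

Start: {0}
read p: {2}
read p: {0, 3}
read q: {0, 2, 3}
read p: {0, 1, 2, 3}
read p: {0, 1, 2, 3}
read q: {0, 1, 2, 3}
read p: {0, 1, 2, 3}
read q: {0, 1, 2, 3}
read p: {0, 1, 2, 3}
read p: {0, 1, 2, 3}
Reachable ∩ accepting = {3} — nonempty.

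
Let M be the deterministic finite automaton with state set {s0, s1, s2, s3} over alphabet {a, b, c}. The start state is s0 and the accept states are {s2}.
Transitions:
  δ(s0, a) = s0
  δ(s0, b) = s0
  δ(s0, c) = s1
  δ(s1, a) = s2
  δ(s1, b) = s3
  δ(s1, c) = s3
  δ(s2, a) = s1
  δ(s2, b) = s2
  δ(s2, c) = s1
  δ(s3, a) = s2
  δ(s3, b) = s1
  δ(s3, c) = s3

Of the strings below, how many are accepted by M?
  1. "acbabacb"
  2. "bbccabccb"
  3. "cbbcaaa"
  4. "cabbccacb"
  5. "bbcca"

"acbabacb": rejected
"bbccabccb": rejected
"cbbcaaa": accepted
"cabbccacb": rejected
"bbcca": accepted

2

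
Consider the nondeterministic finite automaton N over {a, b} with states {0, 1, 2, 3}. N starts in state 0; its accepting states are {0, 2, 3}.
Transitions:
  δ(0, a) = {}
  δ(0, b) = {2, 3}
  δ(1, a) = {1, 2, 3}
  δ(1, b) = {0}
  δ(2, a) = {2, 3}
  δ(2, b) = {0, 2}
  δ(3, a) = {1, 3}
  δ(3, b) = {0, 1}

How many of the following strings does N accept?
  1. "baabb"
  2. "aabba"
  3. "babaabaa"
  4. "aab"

2

"baabb": accepted
"aabba": rejected
"babaabaa": accepted
"aab": rejected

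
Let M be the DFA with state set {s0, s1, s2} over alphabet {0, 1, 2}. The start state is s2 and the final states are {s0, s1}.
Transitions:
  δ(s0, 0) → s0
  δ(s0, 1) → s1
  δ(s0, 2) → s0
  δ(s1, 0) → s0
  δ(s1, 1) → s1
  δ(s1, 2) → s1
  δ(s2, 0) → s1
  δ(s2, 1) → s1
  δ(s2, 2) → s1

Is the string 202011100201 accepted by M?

s2 --2--> s1
s1 --0--> s0
s0 --2--> s0
s0 --0--> s0
s0 --1--> s1
s1 --1--> s1
s1 --1--> s1
s1 --0--> s0
s0 --0--> s0
s0 --2--> s0
s0 --0--> s0
s0 --1--> s1
End in state s1, which is an accepting state.

accepted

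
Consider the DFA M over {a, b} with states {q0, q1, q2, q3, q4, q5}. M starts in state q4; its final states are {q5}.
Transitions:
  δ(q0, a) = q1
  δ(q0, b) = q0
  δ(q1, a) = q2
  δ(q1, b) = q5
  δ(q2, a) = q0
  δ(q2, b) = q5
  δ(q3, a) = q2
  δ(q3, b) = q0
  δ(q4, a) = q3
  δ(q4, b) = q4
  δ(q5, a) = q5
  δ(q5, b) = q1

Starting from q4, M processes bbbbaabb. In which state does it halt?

q1

q4 --b--> q4
q4 --b--> q4
q4 --b--> q4
q4 --b--> q4
q4 --a--> q3
q3 --a--> q2
q2 --b--> q5
q5 --b--> q1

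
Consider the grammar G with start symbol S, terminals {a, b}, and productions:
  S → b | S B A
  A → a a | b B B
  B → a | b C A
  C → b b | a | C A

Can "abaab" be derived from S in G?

no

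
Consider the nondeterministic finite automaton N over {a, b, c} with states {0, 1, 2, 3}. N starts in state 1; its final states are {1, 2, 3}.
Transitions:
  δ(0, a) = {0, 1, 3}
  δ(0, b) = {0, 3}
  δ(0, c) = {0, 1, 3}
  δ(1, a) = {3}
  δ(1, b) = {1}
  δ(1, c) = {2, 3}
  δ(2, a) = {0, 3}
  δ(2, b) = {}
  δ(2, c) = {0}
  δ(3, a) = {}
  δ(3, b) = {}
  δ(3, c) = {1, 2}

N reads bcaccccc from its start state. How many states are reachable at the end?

Start: {1}
read b: {1}
read c: {2, 3}
read a: {0, 3}
read c: {0, 1, 2, 3}
read c: {0, 1, 2, 3}
read c: {0, 1, 2, 3}
read c: {0, 1, 2, 3}
read c: {0, 1, 2, 3}
Final reachable set {0, 1, 2, 3} has 4 states.

4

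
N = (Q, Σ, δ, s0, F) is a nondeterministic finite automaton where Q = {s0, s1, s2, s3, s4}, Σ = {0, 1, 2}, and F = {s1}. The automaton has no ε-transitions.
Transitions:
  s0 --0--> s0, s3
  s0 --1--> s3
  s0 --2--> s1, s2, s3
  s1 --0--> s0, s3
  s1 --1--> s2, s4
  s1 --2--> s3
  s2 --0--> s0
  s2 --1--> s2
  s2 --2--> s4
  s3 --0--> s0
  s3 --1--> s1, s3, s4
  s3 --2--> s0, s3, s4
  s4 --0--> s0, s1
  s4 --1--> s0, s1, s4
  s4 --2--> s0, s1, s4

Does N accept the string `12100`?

Start: {s0}
read 1: {s3}
read 2: {s0, s3, s4}
read 1: {s0, s1, s3, s4}
read 0: {s0, s1, s3}
read 0: {s0, s3}
Reachable ∩ accepting = {} — empty.

rejected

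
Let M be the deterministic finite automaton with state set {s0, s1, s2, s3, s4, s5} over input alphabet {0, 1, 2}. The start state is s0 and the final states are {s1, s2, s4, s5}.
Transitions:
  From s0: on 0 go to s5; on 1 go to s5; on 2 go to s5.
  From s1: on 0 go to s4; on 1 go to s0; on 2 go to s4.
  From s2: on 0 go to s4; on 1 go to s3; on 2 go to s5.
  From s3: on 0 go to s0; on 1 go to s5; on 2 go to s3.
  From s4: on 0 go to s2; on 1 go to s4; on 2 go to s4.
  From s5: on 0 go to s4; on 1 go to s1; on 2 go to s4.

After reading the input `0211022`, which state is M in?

s0 --0--> s5
s5 --2--> s4
s4 --1--> s4
s4 --1--> s4
s4 --0--> s2
s2 --2--> s5
s5 --2--> s4

s4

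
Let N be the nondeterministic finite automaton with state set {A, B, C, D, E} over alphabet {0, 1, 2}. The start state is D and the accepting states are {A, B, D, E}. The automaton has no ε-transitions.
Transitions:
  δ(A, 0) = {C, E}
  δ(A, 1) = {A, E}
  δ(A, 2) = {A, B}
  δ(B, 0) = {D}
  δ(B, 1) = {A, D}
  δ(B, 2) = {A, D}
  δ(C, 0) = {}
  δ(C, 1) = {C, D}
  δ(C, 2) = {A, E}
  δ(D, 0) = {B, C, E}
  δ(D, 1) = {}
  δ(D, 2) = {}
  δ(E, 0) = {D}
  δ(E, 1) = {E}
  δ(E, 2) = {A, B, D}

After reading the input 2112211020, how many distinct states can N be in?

0

Start: {D}
read 2: {}
The reachable set is empty and stays empty for the remaining 9 symbols.
Final reachable set {} has 0 states.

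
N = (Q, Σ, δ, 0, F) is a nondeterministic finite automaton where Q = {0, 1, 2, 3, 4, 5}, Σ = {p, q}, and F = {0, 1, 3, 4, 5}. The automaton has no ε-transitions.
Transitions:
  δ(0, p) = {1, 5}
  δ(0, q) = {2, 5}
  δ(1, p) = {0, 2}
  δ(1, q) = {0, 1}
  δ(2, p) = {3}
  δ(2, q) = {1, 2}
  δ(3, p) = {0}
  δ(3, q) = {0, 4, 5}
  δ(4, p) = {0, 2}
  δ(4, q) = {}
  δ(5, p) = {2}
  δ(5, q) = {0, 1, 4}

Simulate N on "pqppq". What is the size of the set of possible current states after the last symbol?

Start: {0}
read p: {1, 5}
read q: {0, 1, 4}
read p: {0, 1, 2, 5}
read p: {0, 1, 2, 3, 5}
read q: {0, 1, 2, 4, 5}
Final reachable set {0, 1, 2, 4, 5} has 5 states.

5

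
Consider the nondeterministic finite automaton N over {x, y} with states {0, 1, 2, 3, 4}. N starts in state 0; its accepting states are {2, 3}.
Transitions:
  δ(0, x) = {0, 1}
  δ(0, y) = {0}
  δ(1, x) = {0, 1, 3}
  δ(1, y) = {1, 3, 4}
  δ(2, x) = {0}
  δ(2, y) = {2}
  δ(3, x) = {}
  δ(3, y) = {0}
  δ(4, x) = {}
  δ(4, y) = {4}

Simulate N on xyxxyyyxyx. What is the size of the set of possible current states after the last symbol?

Start: {0}
read x: {0, 1}
read y: {0, 1, 3, 4}
read x: {0, 1, 3}
read x: {0, 1, 3}
read y: {0, 1, 3, 4}
read y: {0, 1, 3, 4}
read y: {0, 1, 3, 4}
read x: {0, 1, 3}
read y: {0, 1, 3, 4}
read x: {0, 1, 3}
Final reachable set {0, 1, 3} has 3 states.

3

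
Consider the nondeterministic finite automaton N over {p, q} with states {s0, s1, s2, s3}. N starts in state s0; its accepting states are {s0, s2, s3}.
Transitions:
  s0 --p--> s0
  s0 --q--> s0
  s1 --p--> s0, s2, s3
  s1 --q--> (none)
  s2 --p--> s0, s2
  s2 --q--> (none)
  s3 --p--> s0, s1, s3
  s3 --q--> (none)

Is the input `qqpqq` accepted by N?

accepted

Start: {s0}
read q: {s0}
read q: {s0}
read p: {s0}
read q: {s0}
read q: {s0}
Reachable ∩ accepting = {s0} — nonempty.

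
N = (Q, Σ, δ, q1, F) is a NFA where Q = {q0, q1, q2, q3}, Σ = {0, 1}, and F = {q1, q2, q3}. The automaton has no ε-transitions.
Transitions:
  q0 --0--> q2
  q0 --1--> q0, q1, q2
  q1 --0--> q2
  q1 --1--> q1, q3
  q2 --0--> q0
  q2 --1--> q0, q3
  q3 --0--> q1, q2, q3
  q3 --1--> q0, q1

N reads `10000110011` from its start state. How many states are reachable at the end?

Start: {q1}
read 1: {q1, q3}
read 0: {q1, q2, q3}
read 0: {q0, q1, q2, q3}
read 0: {q0, q1, q2, q3}
read 0: {q0, q1, q2, q3}
read 1: {q0, q1, q2, q3}
read 1: {q0, q1, q2, q3}
read 0: {q0, q1, q2, q3}
read 0: {q0, q1, q2, q3}
read 1: {q0, q1, q2, q3}
read 1: {q0, q1, q2, q3}
Final reachable set {q0, q1, q2, q3} has 4 states.

4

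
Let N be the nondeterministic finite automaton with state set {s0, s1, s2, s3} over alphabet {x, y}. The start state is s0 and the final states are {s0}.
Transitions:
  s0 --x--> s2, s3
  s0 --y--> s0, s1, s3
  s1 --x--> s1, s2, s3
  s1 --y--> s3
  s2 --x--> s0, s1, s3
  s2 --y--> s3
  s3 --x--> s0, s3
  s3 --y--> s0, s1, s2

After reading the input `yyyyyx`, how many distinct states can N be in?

4

Start: {s0}
read y: {s0, s1, s3}
read y: {s0, s1, s2, s3}
read y: {s0, s1, s2, s3}
read y: {s0, s1, s2, s3}
read y: {s0, s1, s2, s3}
read x: {s0, s1, s2, s3}
Final reachable set {s0, s1, s2, s3} has 4 states.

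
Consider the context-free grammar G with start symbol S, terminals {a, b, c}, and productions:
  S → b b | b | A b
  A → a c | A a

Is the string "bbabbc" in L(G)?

no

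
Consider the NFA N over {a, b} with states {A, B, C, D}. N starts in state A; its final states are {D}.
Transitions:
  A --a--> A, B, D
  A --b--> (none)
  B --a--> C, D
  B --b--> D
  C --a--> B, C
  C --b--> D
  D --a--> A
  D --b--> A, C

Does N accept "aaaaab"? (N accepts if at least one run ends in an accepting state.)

accepted

Start: {A}
read a: {A, B, D}
read a: {A, B, C, D}
read a: {A, B, C, D}
read a: {A, B, C, D}
read a: {A, B, C, D}
read b: {A, C, D}
Reachable ∩ accepting = {D} — nonempty.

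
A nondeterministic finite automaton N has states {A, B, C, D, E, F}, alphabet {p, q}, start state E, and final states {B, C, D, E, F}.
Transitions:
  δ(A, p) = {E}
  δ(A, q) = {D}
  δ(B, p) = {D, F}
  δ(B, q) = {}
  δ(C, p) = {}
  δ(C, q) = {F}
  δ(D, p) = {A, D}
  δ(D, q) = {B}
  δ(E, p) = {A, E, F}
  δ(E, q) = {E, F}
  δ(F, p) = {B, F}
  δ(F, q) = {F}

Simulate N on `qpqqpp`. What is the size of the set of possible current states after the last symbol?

5

Start: {E}
read q: {E, F}
read p: {A, B, E, F}
read q: {D, E, F}
read q: {B, E, F}
read p: {A, B, D, E, F}
read p: {A, B, D, E, F}
Final reachable set {A, B, D, E, F} has 5 states.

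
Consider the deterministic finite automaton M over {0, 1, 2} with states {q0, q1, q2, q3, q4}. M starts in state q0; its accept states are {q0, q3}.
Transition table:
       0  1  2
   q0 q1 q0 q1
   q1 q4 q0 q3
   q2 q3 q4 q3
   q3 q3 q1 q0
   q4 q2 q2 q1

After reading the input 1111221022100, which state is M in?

q0 --1--> q0
q0 --1--> q0
q0 --1--> q0
q0 --1--> q0
q0 --2--> q1
q1 --2--> q3
q3 --1--> q1
q1 --0--> q4
q4 --2--> q1
q1 --2--> q3
q3 --1--> q1
q1 --0--> q4
q4 --0--> q2

q2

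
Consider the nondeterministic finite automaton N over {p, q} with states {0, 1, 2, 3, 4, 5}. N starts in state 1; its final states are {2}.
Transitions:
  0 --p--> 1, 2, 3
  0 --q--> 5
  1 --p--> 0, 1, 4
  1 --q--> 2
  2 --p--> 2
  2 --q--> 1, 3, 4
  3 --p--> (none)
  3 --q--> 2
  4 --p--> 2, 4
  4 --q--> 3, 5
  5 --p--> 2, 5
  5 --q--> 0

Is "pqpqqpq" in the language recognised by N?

rejected

Start: {1}
read p: {0, 1, 4}
read q: {2, 3, 5}
read p: {2, 5}
read q: {0, 1, 3, 4}
read q: {2, 3, 5}
read p: {2, 5}
read q: {0, 1, 3, 4}
Reachable ∩ accepting = {} — empty.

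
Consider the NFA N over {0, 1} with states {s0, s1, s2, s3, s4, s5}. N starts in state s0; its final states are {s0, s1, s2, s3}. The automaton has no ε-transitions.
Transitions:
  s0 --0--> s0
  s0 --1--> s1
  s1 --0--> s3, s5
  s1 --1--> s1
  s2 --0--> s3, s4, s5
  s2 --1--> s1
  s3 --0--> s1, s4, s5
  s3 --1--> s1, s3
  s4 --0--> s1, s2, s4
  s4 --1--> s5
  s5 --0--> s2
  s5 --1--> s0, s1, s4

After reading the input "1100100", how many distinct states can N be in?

6

Start: {s0}
read 1: {s1}
read 1: {s1}
read 0: {s3, s5}
read 0: {s1, s2, s4, s5}
read 1: {s0, s1, s4, s5}
read 0: {s0, s1, s2, s3, s4, s5}
read 0: {s0, s1, s2, s3, s4, s5}
Final reachable set {s0, s1, s2, s3, s4, s5} has 6 states.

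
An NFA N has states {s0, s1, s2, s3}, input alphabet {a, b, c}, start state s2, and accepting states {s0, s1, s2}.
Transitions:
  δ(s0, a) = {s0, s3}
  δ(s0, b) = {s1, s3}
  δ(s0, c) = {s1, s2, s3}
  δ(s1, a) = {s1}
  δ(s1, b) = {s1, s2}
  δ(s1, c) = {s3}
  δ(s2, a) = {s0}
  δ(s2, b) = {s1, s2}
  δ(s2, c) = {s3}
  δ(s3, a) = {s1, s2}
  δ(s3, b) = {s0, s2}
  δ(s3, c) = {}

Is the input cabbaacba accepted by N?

accepted

Start: {s2}
read c: {s3}
read a: {s1, s2}
read b: {s1, s2}
read b: {s1, s2}
read a: {s0, s1}
read a: {s0, s1, s3}
read c: {s1, s2, s3}
read b: {s0, s1, s2}
read a: {s0, s1, s3}
Reachable ∩ accepting = {s0, s1} — nonempty.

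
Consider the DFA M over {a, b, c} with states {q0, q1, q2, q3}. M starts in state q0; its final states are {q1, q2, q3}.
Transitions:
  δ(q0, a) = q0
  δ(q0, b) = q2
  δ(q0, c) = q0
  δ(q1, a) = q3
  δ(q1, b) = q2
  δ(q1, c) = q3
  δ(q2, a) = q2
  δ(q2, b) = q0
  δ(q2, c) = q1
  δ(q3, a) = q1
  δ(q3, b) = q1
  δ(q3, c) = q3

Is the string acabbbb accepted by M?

rejected

q0 --a--> q0
q0 --c--> q0
q0 --a--> q0
q0 --b--> q2
q2 --b--> q0
q0 --b--> q2
q2 --b--> q0
End in state q0, which is not an accepting state.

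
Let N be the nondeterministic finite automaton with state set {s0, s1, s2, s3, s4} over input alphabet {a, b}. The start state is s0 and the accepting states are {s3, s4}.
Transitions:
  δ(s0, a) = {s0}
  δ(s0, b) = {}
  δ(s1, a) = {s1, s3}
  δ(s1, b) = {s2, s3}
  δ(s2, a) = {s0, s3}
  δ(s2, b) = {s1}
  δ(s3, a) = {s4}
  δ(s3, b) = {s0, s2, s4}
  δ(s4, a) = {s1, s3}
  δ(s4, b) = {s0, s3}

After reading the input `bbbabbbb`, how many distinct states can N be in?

0

Start: {s0}
read b: {}
The reachable set is empty and stays empty for the remaining 7 symbols.
Final reachable set {} has 0 states.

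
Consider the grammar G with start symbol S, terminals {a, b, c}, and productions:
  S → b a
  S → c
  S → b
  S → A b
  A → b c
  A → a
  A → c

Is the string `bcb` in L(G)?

S ⇒ Ab ⇒ bcb

yes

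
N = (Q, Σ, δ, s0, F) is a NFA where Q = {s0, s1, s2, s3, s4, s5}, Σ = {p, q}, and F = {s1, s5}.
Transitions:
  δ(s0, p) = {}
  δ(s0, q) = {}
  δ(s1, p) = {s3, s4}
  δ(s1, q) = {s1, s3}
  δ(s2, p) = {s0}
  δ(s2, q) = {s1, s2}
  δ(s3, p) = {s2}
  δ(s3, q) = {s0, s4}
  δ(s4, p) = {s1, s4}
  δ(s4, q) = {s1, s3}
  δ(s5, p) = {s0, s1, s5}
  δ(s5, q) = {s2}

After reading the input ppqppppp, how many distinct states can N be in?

Start: {s0}
read p: {}
The reachable set is empty and stays empty for the remaining 7 symbols.
Final reachable set {} has 0 states.

0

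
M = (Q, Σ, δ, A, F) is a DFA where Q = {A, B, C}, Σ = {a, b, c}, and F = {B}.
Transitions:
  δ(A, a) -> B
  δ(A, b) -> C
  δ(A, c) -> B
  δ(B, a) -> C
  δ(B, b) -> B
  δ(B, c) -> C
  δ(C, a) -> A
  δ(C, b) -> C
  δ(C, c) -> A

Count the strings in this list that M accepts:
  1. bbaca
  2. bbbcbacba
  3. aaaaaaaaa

bbaca: rejected
bbbcbacba: rejected
aaaaaaaaa: rejected

0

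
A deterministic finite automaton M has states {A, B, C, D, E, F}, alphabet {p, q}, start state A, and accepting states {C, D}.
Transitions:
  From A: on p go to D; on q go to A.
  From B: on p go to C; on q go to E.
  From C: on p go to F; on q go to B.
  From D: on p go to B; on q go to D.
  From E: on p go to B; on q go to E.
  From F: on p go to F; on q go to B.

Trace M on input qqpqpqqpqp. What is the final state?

A --q--> A
A --q--> A
A --p--> D
D --q--> D
D --p--> B
B --q--> E
E --q--> E
E --p--> B
B --q--> E
E --p--> B

B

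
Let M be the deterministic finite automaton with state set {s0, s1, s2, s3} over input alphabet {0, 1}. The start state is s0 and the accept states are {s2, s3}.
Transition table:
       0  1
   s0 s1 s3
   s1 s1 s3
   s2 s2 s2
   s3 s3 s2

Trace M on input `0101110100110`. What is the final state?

s2

s0 --0--> s1
s1 --1--> s3
s3 --0--> s3
s3 --1--> s2
s2 --1--> s2
s2 --1--> s2
s2 --0--> s2
s2 --1--> s2
s2 --0--> s2
s2 --0--> s2
s2 --1--> s2
s2 --1--> s2
s2 --0--> s2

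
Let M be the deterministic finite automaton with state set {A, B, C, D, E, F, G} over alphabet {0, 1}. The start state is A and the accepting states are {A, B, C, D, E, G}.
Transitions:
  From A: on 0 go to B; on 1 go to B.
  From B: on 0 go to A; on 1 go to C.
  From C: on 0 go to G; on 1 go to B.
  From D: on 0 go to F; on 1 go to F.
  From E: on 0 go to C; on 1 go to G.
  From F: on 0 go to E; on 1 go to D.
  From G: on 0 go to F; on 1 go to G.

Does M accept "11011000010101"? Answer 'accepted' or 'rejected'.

accepted

A --1--> B
B --1--> C
C --0--> G
G --1--> G
G --1--> G
G --0--> F
F --0--> E
E --0--> C
C --0--> G
G --1--> G
G --0--> F
F --1--> D
D --0--> F
F --1--> D
End in state D, which is an accepting state.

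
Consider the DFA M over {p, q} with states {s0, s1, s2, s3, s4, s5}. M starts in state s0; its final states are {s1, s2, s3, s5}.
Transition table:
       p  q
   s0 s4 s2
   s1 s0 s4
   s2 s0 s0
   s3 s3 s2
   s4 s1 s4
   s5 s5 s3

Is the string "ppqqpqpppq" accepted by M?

rejected

s0 --p--> s4
s4 --p--> s1
s1 --q--> s4
s4 --q--> s4
s4 --p--> s1
s1 --q--> s4
s4 --p--> s1
s1 --p--> s0
s0 --p--> s4
s4 --q--> s4
End in state s4, which is not an accepting state.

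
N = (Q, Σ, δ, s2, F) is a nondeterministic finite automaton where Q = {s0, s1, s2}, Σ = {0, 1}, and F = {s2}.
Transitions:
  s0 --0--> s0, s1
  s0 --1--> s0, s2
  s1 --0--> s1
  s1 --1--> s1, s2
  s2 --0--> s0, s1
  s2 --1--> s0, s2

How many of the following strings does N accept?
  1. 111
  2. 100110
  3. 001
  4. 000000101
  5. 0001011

111: accepted
100110: rejected
001: accepted
000000101: accepted
0001011: accepted

4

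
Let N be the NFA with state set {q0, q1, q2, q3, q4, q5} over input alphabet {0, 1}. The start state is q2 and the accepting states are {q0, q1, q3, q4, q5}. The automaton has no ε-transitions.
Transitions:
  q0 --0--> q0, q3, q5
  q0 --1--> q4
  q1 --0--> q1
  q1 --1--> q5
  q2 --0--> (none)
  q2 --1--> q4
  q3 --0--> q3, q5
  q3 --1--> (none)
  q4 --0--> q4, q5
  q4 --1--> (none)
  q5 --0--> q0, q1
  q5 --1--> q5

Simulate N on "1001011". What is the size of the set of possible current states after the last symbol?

Start: {q2}
read 1: {q4}
read 0: {q4, q5}
read 0: {q0, q1, q4, q5}
read 1: {q4, q5}
read 0: {q0, q1, q4, q5}
read 1: {q4, q5}
read 1: {q5}
Final reachable set {q5} has 1 state.

1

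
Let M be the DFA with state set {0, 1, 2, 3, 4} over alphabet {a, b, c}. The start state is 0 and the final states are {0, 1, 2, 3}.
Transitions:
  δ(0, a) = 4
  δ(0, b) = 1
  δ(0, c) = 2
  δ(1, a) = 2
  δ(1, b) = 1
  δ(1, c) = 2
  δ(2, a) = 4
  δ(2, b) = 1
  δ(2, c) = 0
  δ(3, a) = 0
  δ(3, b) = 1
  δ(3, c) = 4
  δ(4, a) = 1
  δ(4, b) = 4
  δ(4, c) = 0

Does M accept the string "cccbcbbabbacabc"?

accepted

0 --c--> 2
2 --c--> 0
0 --c--> 2
2 --b--> 1
1 --c--> 2
2 --b--> 1
1 --b--> 1
1 --a--> 2
2 --b--> 1
1 --b--> 1
1 --a--> 2
2 --c--> 0
0 --a--> 4
4 --b--> 4
4 --c--> 0
End in state 0, which is an accepting state.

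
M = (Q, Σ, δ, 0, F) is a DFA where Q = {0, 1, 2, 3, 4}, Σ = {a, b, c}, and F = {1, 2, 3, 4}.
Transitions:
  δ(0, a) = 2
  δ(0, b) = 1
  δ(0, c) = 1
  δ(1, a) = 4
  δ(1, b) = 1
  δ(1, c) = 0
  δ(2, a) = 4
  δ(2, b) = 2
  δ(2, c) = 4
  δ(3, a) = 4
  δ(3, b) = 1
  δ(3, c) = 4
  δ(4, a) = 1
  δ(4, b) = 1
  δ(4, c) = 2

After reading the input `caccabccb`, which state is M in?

0 --c--> 1
1 --a--> 4
4 --c--> 2
2 --c--> 4
4 --a--> 1
1 --b--> 1
1 --c--> 0
0 --c--> 1
1 --b--> 1

1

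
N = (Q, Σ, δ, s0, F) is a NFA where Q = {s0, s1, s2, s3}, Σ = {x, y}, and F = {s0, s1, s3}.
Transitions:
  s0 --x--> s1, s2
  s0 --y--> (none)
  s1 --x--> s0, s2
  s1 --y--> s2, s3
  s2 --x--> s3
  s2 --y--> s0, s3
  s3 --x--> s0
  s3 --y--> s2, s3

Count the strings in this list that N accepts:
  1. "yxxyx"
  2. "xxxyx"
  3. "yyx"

"yxxyx": rejected
"xxxyx": accepted
"yyx": rejected

1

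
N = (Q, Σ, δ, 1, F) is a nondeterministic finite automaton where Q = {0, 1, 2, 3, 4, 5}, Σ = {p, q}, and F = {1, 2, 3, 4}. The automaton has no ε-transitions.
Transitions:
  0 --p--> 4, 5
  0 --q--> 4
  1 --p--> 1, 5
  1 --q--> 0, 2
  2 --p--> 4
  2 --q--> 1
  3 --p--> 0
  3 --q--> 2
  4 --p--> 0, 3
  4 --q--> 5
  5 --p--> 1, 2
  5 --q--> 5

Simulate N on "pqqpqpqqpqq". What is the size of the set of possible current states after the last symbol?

Start: {1}
read p: {1, 5}
read q: {0, 2, 5}
read q: {1, 4, 5}
read p: {0, 1, 2, 3, 5}
read q: {0, 1, 2, 4, 5}
read p: {0, 1, 2, 3, 4, 5}
read q: {0, 1, 2, 4, 5}
read q: {0, 1, 2, 4, 5}
read p: {0, 1, 2, 3, 4, 5}
read q: {0, 1, 2, 4, 5}
read q: {0, 1, 2, 4, 5}
Final reachable set {0, 1, 2, 4, 5} has 5 states.

5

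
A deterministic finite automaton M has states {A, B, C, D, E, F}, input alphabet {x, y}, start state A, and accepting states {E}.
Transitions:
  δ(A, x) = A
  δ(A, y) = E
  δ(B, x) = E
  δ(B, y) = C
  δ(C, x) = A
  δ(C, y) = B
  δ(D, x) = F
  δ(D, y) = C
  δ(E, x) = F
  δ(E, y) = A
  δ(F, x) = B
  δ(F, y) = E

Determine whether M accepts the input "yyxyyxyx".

A --y--> E
E --y--> A
A --x--> A
A --y--> E
E --y--> A
A --x--> A
A --y--> E
E --x--> F
End in state F, which is not an accepting state.

rejected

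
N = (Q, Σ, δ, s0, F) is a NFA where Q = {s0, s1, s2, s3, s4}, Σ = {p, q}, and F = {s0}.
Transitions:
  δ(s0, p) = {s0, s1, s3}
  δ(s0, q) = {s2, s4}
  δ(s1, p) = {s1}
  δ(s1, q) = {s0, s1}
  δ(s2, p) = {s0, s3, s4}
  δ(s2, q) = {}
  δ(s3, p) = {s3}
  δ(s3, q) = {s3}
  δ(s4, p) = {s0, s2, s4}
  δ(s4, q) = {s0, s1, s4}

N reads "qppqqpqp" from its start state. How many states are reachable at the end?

5

Start: {s0}
read q: {s2, s4}
read p: {s0, s2, s3, s4}
read p: {s0, s1, s2, s3, s4}
read q: {s0, s1, s2, s3, s4}
read q: {s0, s1, s2, s3, s4}
read p: {s0, s1, s2, s3, s4}
read q: {s0, s1, s2, s3, s4}
read p: {s0, s1, s2, s3, s4}
Final reachable set {s0, s1, s2, s3, s4} has 5 states.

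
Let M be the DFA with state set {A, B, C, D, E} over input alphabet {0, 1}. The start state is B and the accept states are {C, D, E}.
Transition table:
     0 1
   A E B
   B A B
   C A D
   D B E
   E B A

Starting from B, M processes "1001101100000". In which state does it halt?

E

B --1--> B
B --0--> A
A --0--> E
E --1--> A
A --1--> B
B --0--> A
A --1--> B
B --1--> B
B --0--> A
A --0--> E
E --0--> B
B --0--> A
A --0--> E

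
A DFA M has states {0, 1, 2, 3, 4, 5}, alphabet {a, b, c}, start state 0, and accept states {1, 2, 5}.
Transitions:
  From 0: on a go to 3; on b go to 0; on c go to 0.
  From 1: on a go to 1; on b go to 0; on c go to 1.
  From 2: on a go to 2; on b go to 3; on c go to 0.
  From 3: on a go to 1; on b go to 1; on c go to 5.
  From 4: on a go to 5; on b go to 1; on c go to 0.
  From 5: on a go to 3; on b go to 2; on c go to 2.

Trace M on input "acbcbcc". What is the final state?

0 --a--> 3
3 --c--> 5
5 --b--> 2
2 --c--> 0
0 --b--> 0
0 --c--> 0
0 --c--> 0

0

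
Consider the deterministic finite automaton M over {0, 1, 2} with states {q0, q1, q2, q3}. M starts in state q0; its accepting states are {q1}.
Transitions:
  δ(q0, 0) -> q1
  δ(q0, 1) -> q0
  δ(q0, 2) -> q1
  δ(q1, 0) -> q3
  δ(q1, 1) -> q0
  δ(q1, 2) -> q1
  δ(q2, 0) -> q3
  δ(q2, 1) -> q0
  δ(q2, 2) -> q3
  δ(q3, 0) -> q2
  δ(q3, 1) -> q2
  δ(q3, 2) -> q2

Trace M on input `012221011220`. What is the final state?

q3

q0 --0--> q1
q1 --1--> q0
q0 --2--> q1
q1 --2--> q1
q1 --2--> q1
q1 --1--> q0
q0 --0--> q1
q1 --1--> q0
q0 --1--> q0
q0 --2--> q1
q1 --2--> q1
q1 --0--> q3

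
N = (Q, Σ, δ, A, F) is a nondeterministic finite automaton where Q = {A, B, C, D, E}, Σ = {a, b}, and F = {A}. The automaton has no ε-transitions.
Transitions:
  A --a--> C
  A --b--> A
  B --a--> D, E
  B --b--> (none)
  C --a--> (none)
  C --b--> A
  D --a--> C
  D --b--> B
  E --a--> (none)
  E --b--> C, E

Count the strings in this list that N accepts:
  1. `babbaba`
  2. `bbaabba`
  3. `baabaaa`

`babbaba`: rejected
`bbaabba`: rejected
`baabaaa`: rejected

0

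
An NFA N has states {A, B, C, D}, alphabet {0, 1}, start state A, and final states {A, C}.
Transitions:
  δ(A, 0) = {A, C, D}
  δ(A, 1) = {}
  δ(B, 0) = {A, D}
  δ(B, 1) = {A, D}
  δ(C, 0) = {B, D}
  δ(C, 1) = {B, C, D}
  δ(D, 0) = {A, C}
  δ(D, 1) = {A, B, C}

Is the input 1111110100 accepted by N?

Start: {A}
read 1: {}
The reachable set is empty and stays empty for the remaining 9 symbols.
Reachable ∩ accepting = {} — empty.

rejected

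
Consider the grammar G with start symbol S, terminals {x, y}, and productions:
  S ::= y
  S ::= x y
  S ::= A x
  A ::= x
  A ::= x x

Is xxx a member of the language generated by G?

S ⇒ Ax ⇒ xxx

yes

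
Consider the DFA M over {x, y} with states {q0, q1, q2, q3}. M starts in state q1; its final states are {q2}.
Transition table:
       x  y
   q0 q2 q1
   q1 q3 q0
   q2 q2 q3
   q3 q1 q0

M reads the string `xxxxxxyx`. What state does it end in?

q1 --x--> q3
q3 --x--> q1
q1 --x--> q3
q3 --x--> q1
q1 --x--> q3
q3 --x--> q1
q1 --y--> q0
q0 --x--> q2

q2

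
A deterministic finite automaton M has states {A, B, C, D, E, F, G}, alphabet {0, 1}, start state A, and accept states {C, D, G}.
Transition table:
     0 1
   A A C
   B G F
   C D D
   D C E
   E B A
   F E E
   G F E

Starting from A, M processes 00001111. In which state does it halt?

A --0--> A
A --0--> A
A --0--> A
A --0--> A
A --1--> C
C --1--> D
D --1--> E
E --1--> A

A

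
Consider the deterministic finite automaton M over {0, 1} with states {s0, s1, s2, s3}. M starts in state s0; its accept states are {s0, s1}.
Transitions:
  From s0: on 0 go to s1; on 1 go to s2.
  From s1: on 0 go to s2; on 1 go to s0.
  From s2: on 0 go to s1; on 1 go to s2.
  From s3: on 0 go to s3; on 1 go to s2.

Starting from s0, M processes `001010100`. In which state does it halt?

s2

s0 --0--> s1
s1 --0--> s2
s2 --1--> s2
s2 --0--> s1
s1 --1--> s0
s0 --0--> s1
s1 --1--> s0
s0 --0--> s1
s1 --0--> s2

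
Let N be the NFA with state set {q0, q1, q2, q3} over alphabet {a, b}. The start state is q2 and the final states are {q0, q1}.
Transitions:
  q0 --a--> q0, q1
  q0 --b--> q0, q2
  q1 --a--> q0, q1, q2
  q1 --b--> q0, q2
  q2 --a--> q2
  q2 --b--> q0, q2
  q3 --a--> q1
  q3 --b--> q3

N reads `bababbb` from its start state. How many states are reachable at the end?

Start: {q2}
read b: {q0, q2}
read a: {q0, q1, q2}
read b: {q0, q2}
read a: {q0, q1, q2}
read b: {q0, q2}
read b: {q0, q2}
read b: {q0, q2}
Final reachable set {q0, q2} has 2 states.

2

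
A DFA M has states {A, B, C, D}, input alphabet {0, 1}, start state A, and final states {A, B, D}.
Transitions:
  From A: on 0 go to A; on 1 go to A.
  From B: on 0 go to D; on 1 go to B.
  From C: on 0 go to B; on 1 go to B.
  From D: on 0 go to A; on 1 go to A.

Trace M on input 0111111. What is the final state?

A

A --0--> A
A --1--> A
A --1--> A
A --1--> A
A --1--> A
A --1--> A
A --1--> A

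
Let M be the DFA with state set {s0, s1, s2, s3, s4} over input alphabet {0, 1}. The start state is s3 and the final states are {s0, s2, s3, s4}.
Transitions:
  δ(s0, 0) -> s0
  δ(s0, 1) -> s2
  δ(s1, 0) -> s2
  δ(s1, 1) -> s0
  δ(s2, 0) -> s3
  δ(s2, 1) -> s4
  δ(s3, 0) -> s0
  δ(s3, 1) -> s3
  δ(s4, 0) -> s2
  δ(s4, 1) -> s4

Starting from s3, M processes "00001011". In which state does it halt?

s3

s3 --0--> s0
s0 --0--> s0
s0 --0--> s0
s0 --0--> s0
s0 --1--> s2
s2 --0--> s3
s3 --1--> s3
s3 --1--> s3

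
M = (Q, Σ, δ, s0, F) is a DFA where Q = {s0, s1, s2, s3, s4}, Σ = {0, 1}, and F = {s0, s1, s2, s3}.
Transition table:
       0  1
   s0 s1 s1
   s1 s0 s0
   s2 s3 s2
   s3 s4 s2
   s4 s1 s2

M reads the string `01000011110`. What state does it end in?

s0 --0--> s1
s1 --1--> s0
s0 --0--> s1
s1 --0--> s0
s0 --0--> s1
s1 --0--> s0
s0 --1--> s1
s1 --1--> s0
s0 --1--> s1
s1 --1--> s0
s0 --0--> s1

s1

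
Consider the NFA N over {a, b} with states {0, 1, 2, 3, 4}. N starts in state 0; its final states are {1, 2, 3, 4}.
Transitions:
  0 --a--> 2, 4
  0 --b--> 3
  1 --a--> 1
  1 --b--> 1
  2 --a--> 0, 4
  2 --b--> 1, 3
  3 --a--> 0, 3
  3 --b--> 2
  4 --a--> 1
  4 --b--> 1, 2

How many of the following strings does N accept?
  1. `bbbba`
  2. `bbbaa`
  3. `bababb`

`bbbba`: accepted
`bbbaa`: accepted
`bababb`: accepted

3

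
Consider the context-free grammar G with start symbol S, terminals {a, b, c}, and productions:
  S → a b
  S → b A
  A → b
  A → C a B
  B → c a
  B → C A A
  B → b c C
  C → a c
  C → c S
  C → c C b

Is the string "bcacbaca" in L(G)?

yes

S ⇒ bA ⇒ bCaB ⇒ bcCbaB ⇒ bcacbaB ⇒ bcacbaca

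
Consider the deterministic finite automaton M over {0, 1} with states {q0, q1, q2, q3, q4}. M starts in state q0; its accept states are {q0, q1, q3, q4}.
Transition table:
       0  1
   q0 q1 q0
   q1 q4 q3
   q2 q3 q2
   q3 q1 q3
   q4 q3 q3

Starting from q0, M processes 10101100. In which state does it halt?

q4

q0 --1--> q0
q0 --0--> q1
q1 --1--> q3
q3 --0--> q1
q1 --1--> q3
q3 --1--> q3
q3 --0--> q1
q1 --0--> q4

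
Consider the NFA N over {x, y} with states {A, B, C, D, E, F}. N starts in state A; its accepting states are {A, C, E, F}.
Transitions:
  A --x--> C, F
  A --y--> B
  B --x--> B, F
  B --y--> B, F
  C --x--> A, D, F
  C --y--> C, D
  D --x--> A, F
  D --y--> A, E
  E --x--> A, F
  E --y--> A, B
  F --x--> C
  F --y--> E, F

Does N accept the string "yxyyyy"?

accepted

Start: {A}
read y: {B}
read x: {B, F}
read y: {B, E, F}
read y: {A, B, E, F}
read y: {A, B, E, F}
read y: {A, B, E, F}
Reachable ∩ accepting = {A, E, F} — nonempty.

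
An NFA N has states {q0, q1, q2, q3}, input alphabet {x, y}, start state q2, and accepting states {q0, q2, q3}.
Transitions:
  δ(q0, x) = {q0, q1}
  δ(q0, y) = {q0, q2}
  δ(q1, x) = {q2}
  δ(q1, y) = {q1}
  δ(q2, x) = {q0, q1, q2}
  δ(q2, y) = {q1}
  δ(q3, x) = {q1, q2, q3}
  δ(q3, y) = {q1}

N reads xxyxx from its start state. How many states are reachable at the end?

3

Start: {q2}
read x: {q0, q1, q2}
read x: {q0, q1, q2}
read y: {q0, q1, q2}
read x: {q0, q1, q2}
read x: {q0, q1, q2}
Final reachable set {q0, q1, q2} has 3 states.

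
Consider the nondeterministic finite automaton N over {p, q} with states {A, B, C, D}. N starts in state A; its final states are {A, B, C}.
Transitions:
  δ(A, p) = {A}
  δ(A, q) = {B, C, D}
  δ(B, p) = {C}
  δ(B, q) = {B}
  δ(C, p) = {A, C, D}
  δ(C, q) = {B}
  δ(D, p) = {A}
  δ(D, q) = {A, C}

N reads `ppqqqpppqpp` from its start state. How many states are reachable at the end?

3

Start: {A}
read p: {A}
read p: {A}
read q: {B, C, D}
read q: {A, B, C}
read q: {B, C, D}
read p: {A, C, D}
read p: {A, C, D}
read p: {A, C, D}
read q: {A, B, C, D}
read p: {A, C, D}
read p: {A, C, D}
Final reachable set {A, C, D} has 3 states.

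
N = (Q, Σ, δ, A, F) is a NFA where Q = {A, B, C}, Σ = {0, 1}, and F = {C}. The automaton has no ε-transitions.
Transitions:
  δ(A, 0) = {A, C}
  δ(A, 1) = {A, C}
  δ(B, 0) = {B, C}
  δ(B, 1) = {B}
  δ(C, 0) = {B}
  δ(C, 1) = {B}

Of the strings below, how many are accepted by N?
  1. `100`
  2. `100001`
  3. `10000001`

3

`100`: accepted
`100001`: accepted
`10000001`: accepted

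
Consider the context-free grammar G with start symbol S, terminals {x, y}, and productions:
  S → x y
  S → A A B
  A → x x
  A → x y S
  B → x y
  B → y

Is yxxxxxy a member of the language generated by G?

no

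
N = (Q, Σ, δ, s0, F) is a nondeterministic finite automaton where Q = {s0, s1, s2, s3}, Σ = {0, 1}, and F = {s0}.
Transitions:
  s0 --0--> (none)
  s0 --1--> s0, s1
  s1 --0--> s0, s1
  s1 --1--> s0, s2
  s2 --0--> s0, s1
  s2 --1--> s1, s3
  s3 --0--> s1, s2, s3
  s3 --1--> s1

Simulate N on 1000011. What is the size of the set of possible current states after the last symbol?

Start: {s0}
read 1: {s0, s1}
read 0: {s0, s1}
read 0: {s0, s1}
read 0: {s0, s1}
read 0: {s0, s1}
read 1: {s0, s1, s2}
read 1: {s0, s1, s2, s3}
Final reachable set {s0, s1, s2, s3} has 4 states.

4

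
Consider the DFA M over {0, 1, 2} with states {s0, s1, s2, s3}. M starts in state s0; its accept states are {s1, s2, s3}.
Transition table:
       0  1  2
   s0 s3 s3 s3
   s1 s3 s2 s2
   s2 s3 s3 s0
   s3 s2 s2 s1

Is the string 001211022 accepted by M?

s0 --0--> s3
s3 --0--> s2
s2 --1--> s3
s3 --2--> s1
s1 --1--> s2
s2 --1--> s3
s3 --0--> s2
s2 --2--> s0
s0 --2--> s3
End in state s3, which is an accepting state.

accepted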